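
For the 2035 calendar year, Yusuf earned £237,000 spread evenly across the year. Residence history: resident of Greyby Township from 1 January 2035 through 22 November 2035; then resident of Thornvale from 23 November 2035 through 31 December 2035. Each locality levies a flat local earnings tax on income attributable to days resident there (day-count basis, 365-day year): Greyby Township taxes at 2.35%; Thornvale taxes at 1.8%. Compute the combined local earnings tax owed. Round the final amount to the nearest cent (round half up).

Greyby Township, 1 January – 22 November 2035: 326 days → £237,000 × 2.35% × 326/365 = £4,974.4027
Thornvale, 23 November – 31 December 2035: 39 days → £237,000 × 1.8% × 39/365 = £455.8192
Total = £5,430.2219

£5,430.22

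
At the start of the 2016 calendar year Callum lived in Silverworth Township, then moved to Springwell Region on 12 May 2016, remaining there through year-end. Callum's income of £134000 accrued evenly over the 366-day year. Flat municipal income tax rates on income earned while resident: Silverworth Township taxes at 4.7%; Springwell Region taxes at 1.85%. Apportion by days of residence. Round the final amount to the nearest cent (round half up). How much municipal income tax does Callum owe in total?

Silverworth Township, 1 Jan – 11 May 2016: 132 days → £134000 × 4.7% × 132/366 = £2271.4098
Springwell Region, 12 May – 31 Dec 2016: 234 days → £134000 × 1.85% × 234/366 = £1584.9344
Total = £3856.3443

£3856.34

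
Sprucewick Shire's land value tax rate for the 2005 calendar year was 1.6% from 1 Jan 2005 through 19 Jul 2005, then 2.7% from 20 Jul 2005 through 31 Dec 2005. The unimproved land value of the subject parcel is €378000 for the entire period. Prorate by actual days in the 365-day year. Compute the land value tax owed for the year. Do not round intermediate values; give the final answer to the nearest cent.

1 Jan – 19 Jul 2005: 200 days at 1.6% → €378000 × 1.6% × 200/365 = €3313.9726
20 Jul – 31 Dec 2005: 165 days at 2.7% → €378000 × 2.7% × 165/365 = €4613.6712
Total = €7927.6438

€7927.64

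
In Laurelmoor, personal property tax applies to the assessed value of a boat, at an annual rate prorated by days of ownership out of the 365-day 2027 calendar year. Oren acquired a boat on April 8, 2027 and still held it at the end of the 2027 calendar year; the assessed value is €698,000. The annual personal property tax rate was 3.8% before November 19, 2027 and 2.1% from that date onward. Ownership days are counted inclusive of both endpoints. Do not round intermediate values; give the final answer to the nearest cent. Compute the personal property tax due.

€18,077.24

April 8 – November 18, 2027: 225 days at 3.8% → €698,000 × 3.8% × 225/365 = €16,350.4110
November 19 – December 31, 2027: 43 days at 2.1% → €698,000 × 2.1% × 43/365 = €1,726.8329
Total = €18,077.2438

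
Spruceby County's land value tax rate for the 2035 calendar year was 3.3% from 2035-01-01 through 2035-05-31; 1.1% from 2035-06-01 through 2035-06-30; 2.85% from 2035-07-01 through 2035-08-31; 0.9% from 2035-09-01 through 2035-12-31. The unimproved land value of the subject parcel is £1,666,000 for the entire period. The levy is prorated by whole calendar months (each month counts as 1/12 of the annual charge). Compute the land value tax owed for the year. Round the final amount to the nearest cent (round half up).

£37,346.17

2035-01-01 to 2035-05-31: 5 months at 3.3% → £1,666,000 × 3.3% × 5/12 = £22,907.5000
2035-06-01 to 2035-06-30: 1 month at 1.1% → £1,666,000 × 1.1% × 1/12 = £1,527.1667
2035-07-01 to 2035-08-31: 2 months at 2.85% → £1,666,000 × 2.85% × 2/12 = £7,913.5000
2035-09-01 to 2035-12-31: 4 months at 0.9% → £1,666,000 × 0.9% × 4/12 = £4,998.0000
Total = £37,346.1667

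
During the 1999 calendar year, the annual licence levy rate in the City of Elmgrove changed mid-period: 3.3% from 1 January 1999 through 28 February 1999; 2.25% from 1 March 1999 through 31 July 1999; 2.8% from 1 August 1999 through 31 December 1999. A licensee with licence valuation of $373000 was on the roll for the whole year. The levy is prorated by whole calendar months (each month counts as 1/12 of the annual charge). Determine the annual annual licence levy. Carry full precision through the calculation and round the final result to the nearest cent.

$9900.04

1 January – 28 February 1999: 2 months at 3.3% → $373000 × 3.3% × 2/12 = $2051.5000
1 March – 31 July 1999: 5 months at 2.25% → $373000 × 2.25% × 5/12 = $3496.8750
1 August – 31 December 1999: 5 months at 2.8% → $373000 × 2.8% × 5/12 = $4351.6667
Total = $9900.0417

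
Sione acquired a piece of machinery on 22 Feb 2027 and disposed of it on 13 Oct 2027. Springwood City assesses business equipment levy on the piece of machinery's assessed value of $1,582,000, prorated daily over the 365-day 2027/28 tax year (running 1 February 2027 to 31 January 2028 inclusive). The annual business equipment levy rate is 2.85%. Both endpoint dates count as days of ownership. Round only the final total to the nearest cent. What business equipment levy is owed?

Days held (22 Feb – 13 Oct 2027): 234 out of 365
Tax = $1,582,000 × 2.85% × 234/365 = $28,905.0904

$28,905.09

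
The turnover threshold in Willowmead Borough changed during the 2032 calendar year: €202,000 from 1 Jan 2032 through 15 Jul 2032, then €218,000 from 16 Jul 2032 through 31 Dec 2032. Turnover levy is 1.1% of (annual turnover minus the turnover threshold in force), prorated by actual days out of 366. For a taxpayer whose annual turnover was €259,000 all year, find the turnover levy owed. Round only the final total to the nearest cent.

1 Jan – 15 Jul 2032: 197 days, exemption €202,000 → (€259,000 − €202,000) × 1.1% × 197/366 = €337.4836
16 Jul – 31 Dec 2032: 169 days, exemption €218,000 → (€259,000 − €218,000) × 1.1% × 169/366 = €208.2486
Total = €545.7322

€545.73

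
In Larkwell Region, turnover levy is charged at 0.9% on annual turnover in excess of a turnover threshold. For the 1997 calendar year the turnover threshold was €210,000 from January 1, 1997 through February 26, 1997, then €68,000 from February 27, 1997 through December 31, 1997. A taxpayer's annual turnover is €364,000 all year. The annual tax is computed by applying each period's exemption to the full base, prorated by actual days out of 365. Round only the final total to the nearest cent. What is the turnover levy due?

€2,464.42

January 1 – February 26, 1997: 57 days, exemption €210,000 → (€364,000 − €210,000) × 0.9% × 57/365 = €216.4438
February 27 – December 31, 1997: 308 days, exemption €68,000 → (€364,000 − €68,000) × 0.9% × 308/365 = €2,247.9781
Total = €2,464.4219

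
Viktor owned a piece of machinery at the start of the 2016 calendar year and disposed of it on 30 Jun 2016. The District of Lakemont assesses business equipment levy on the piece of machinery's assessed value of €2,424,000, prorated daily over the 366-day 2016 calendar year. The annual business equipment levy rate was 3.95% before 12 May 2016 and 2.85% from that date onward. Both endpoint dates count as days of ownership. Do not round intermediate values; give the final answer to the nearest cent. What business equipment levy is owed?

1 Jan – 11 May 2016: 132 days at 3.95% → €2,424,000 × 3.95% × 132/366 = €34,532.0656
12 May – 30 Jun 2016: 50 days at 2.85% → €2,424,000 × 2.85% × 50/366 = €9,437.7049
Total = €43,969.7705

€43,969.77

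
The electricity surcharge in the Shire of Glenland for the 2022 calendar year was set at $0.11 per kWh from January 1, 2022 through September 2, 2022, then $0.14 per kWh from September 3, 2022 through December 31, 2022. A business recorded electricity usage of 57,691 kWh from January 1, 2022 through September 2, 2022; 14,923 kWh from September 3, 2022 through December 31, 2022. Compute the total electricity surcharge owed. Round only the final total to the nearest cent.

$8,435.23

January 1 – September 2, 2022: 57,691 kWh at $0.11/kWh → $6,346.01
September 3 – December 31, 2022: 14,923 kWh at $0.14/kWh → $2,089.22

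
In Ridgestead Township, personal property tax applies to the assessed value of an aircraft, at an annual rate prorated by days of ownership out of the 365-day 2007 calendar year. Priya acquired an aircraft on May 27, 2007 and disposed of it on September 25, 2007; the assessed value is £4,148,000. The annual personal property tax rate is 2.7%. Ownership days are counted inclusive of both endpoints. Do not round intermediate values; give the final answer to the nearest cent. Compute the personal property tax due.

£37,434.28

Days held (May 27 – September 25, 2007): 122 out of 365
Tax = £4,148,000 × 2.7% × 122/365 = £37,434.2795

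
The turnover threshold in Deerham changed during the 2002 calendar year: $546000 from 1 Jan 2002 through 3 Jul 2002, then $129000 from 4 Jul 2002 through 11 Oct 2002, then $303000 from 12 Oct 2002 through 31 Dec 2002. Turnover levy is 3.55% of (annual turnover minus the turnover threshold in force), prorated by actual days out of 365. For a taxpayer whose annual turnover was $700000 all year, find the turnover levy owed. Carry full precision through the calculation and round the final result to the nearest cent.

1 Jan – 3 Jul 2002: 184 days, exemption $546000 → ($700000 − $546000) × 3.55% × 184/365 = $2755.9671
4 Jul – 11 Oct 2002: 100 days, exemption $129000 → ($700000 − $129000) × 3.55% × 100/365 = $5553.5616
12 Oct – 31 Dec 2002: 81 days, exemption $303000 → ($700000 − $303000) × 3.55% × 81/365 = $3127.5986
Total = $11437.1274

$11437.13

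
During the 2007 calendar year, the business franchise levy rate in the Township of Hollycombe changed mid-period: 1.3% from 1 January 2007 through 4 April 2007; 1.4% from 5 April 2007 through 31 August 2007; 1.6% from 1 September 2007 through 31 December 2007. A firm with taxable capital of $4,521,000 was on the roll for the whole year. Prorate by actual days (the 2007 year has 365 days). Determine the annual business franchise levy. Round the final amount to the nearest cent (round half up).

1 January – 4 April 2007: 94 days at 1.3% → $4,521,000 × 1.3% × 94/365 = $15,136.0603
5 April – 31 August 2007: 149 days at 1.4% → $4,521,000 × 1.4% × 149/365 = $25,837.8247
1 September – 31 December 2007: 122 days at 1.6% → $4,521,000 × 1.6% × 122/365 = $24,178.0603
Total = $65,151.9452

$65,151.95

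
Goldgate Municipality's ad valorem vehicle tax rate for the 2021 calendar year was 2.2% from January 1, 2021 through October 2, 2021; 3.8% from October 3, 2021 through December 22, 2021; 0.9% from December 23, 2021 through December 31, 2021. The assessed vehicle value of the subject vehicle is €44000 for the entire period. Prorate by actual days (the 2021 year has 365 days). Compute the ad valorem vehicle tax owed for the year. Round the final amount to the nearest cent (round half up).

€1110.13

January 1 – October 2, 2021: 275 days at 2.2% → €44000 × 2.2% × 275/365 = €729.3151
October 3 – December 22, 2021: 81 days at 3.8% → €44000 × 3.8% × 81/365 = €371.0466
December 23 – December 31, 2021: 9 days at 0.9% → €44000 × 0.9% × 9/365 = €9.7644
Total = €1110.1260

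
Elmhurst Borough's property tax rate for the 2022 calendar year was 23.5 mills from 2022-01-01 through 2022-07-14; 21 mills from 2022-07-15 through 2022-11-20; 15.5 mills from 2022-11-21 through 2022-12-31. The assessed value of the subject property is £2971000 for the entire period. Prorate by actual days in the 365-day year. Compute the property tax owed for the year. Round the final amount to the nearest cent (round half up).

£64523.61

2022-01-01 to 2022-07-14: 195 days at 23.5 mills → £2971000 × 2.35% × 195/365 = £37300.2945
2022-07-15 to 2022-11-20: 129 days at 21 mills → £2971000 × 2.1% × 129/365 = £22050.5178
2022-11-21 to 2022-12-31: 41 days at 15.5 mills → £2971000 × 1.55% × 41/365 = £5172.7959
Total = £64523.6082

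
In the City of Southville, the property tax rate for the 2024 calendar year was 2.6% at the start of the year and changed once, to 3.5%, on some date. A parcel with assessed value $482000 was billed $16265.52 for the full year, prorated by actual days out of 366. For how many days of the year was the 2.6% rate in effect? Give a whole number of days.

51 days

Let d = days at the first rate; then 366 − d days at the second rate.
$482000 × [2.6%·d + 3.5%·(366−d)] / 366 = $16265.52
Solving gives d = 51, so the new rate took effect on 21 Feb 2024.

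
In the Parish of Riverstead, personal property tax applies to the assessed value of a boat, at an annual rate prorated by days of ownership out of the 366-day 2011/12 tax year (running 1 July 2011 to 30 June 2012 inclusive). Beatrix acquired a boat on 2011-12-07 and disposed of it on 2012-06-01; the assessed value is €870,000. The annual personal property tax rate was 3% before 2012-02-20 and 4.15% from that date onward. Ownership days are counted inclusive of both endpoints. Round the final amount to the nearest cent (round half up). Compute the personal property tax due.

2011-12-07 to 2012-02-19: 75 days at 3% → €870,000 × 3% × 75/366 = €5,348.3607
2012-02-20 to 2012-06-01: 103 days at 4.15% → €870,000 × 4.15% × 103/366 = €10,160.6967
Total = €15,509.0574

€15,509.06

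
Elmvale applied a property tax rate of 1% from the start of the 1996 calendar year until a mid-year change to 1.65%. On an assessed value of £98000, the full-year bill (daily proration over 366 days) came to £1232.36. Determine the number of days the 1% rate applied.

Let d = days at the first rate; then 366 − d days at the second rate.
£98000 × [1%·d + 1.65%·(366−d)] / 366 = £1232.36
Solving gives d = 221, so the new rate took effect on 9 Aug 1996.

221 days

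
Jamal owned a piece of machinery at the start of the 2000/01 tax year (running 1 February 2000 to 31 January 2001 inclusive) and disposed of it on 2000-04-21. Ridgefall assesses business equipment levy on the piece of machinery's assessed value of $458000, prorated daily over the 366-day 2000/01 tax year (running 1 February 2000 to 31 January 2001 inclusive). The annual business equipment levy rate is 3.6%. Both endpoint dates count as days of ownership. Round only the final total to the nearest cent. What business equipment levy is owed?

Days held (2000-02-01 to 2000-04-21): 81 out of 366
Tax = $458000 × 3.6% × 81/366 = $3648.9836

$3648.98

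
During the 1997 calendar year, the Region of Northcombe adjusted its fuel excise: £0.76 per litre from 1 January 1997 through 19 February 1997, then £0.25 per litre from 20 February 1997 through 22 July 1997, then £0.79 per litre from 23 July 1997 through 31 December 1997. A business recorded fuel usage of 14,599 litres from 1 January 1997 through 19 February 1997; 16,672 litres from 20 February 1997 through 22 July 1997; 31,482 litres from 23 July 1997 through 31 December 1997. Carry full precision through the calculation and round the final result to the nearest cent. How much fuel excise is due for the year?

£40,134.02

1 January – 19 February 1997: 14,599 litres at £0.76/litre → £11,095.24
20 February – 22 July 1997: 16,672 litres at £0.25/litre → £4,168.00
23 July – 31 December 1997: 31,482 litres at £0.79/litre → £24,870.78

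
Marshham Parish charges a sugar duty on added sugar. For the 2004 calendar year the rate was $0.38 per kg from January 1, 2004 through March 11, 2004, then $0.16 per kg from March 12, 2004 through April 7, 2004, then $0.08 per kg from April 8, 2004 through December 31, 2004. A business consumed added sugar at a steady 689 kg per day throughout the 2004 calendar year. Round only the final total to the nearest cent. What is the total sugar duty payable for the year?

$36,337.86

January 1 – March 11, 2004: 71 days × 689 kg/day = 48,919 kg at $0.38/kg → $18,589.22
March 12 – April 7, 2004: 27 days × 689 kg/day = 18,603 kg at $0.16/kg → $2,976.48
April 8 – December 31, 2004: 268 days × 689 kg/day = 184,652 kg at $0.08/kg → $14,772.16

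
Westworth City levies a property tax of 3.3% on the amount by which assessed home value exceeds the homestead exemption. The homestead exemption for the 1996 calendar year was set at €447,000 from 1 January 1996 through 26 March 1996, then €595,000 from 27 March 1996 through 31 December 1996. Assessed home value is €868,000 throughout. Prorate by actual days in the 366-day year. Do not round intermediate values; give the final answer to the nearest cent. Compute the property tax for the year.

€10,156.61

1 January – 26 March 1996: 86 days, exemption €447,000 → (€868,000 − €447,000) × 3.3% × 86/366 = €3,264.4754
27 March – 31 December 1996: 280 days, exemption €595,000 → (€868,000 − €595,000) × 3.3% × 280/366 = €6,892.1311
Total = €10,156.6066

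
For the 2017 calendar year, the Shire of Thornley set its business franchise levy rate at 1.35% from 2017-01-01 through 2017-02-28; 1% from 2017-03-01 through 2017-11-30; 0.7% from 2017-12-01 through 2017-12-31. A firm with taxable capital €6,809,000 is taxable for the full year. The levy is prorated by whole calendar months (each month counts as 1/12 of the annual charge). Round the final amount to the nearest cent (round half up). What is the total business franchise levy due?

2017-01-01 to 2017-02-28: 2 months at 1.35% → €6,809,000 × 1.35% × 2/12 = €15,320.2500
2017-03-01 to 2017-11-30: 9 months at 1% → €6,809,000 × 1% × 9/12 = €51,067.5000
2017-12-01 to 2017-12-31: 1 month at 0.7% → €6,809,000 × 0.7% × 1/12 = €3,971.9167
Total = €70,359.6667

€70,359.67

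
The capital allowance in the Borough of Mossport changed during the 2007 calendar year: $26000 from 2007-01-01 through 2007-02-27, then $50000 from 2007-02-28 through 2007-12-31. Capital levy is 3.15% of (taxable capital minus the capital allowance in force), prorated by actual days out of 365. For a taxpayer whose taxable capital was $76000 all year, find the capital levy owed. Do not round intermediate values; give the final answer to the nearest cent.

$939.13

2007-01-01 to 2007-02-27: 58 days, exemption $26000 → ($76000 − $26000) × 3.15% × 58/365 = $250.2740
2007-02-28 to 2007-12-31: 307 days, exemption $50000 → ($76000 − $50000) × 3.15% × 307/365 = $688.8575
Total = $939.1315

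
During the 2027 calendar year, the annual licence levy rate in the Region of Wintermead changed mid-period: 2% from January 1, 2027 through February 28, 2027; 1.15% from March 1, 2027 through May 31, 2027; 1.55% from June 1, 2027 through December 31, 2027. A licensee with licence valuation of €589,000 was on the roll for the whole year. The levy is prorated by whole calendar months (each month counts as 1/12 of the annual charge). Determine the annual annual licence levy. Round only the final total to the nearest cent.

€8,982.25

January 1 – February 28, 2027: 2 months at 2% → €589,000 × 2% × 2/12 = €1,963.3333
March 1 – May 31, 2027: 3 months at 1.15% → €589,000 × 1.15% × 3/12 = €1,693.3750
June 1 – December 31, 2027: 7 months at 1.55% → €589,000 × 1.55% × 7/12 = €5,325.5417
Total = €8,982.2500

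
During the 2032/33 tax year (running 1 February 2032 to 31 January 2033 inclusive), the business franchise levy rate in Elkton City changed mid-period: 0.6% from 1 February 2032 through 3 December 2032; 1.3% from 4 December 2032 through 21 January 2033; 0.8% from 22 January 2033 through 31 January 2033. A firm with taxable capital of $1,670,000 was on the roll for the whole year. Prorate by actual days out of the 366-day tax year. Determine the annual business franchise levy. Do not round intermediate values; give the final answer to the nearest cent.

1 February – 3 December 2032: 307 days at 0.6% → $1,670,000 × 0.6% × 307/366 = $8,404.7541
4 December 2032 – 21 January 2033: 49 days at 1.3% → $1,670,000 × 1.3% × 49/366 = $2,906.5301
22 January – 31 January 2033: 10 days at 0.8% → $1,670,000 × 0.8% × 10/366 = $365.0273
Total = $11,676.3115

$11,676.31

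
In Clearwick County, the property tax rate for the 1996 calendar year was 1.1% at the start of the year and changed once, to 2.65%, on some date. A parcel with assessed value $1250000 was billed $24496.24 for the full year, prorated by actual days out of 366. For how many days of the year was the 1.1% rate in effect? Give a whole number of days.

163 days

Let d = days at the first rate; then 366 − d days at the second rate.
$1250000 × [1.1%·d + 2.65%·(366−d)] / 366 = $24496.24
Solving gives d = 163, so the new rate took effect on 12 Jun 1996.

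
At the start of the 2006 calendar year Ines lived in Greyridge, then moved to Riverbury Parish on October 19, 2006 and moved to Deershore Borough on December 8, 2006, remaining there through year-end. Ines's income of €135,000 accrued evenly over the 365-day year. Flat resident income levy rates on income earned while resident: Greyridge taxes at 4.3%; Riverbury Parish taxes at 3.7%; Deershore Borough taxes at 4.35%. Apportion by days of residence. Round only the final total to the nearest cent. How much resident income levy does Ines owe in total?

Greyridge, January 1 – October 18, 2006: 291 days → €135,000 × 4.3% × 291/365 = €4,628.0959
Riverbury Parish, October 19 – December 7, 2006: 50 days → €135,000 × 3.7% × 50/365 = €684.2466
Deershore Borough, December 8 – December 31, 2006: 24 days → €135,000 × 4.35% × 24/365 = €386.1370
Total = €5,698.4795

€5,698.48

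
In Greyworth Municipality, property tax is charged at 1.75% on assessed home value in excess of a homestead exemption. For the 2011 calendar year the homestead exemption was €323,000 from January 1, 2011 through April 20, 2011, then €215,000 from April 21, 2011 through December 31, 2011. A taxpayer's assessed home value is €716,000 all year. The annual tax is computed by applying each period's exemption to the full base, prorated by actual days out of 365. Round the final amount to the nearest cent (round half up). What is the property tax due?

€8,197.91

January 1 – April 20, 2011: 110 days, exemption €323,000 → (€716,000 − €323,000) × 1.75% × 110/365 = €2,072.6712
April 21 – December 31, 2011: 255 days, exemption €215,000 → (€716,000 − €215,000) × 1.75% × 255/365 = €6,125.2397
Total = €8,197.9110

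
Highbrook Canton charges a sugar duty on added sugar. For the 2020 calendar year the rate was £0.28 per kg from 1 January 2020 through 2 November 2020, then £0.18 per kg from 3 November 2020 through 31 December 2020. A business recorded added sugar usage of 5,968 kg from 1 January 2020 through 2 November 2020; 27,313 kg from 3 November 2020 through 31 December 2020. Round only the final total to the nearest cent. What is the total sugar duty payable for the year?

1 January – 2 November 2020: 5,968 kg at £0.28/kg → £1671.04
3 November – 31 December 2020: 27,313 kg at £0.18/kg → £4916.34

£6587.38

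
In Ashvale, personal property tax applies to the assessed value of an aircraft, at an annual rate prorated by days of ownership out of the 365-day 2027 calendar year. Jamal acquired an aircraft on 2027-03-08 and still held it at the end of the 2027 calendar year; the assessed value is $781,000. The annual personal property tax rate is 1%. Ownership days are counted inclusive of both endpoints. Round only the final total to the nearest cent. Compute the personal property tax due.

Days held (2027-03-08 to 2027-12-31): 299 out of 365
Tax = $781,000 × 1% × 299/365 = $6,397.7808

$6,397.78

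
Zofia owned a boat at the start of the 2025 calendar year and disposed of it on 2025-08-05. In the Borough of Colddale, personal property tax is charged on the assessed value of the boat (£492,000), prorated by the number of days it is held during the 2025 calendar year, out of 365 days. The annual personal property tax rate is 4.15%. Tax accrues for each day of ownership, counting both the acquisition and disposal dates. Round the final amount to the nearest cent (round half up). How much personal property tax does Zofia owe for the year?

Days held (2025-01-01 to 2025-08-05): 217 out of 365
Tax = £492,000 × 4.15% × 217/365 = £12,138.9205

£12,138.92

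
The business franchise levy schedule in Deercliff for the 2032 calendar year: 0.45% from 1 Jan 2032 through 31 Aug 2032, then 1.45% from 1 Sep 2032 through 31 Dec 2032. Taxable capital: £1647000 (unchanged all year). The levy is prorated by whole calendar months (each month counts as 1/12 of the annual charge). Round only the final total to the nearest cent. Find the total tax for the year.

1 Jan – 31 Aug 2032: 8 months at 0.45% → £1647000 × 0.45% × 8/12 = £4941.0000
1 Sep – 31 Dec 2032: 4 months at 1.45% → £1647000 × 1.45% × 4/12 = £7960.5000
Total = £12901.5000

£12901.50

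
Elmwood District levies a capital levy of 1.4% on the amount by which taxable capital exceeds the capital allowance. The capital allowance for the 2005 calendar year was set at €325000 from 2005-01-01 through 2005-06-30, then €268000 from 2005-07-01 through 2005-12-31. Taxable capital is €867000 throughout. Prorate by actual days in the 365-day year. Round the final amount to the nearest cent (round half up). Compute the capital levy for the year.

2005-01-01 to 2005-06-30: 181 days, exemption €325000 → (€867000 − €325000) × 1.4% × 181/365 = €3762.8164
2005-07-01 to 2005-12-31: 184 days, exemption €268000 → (€867000 − €268000) × 1.4% × 184/365 = €4227.4630
Total = €7990.2795

€7990.28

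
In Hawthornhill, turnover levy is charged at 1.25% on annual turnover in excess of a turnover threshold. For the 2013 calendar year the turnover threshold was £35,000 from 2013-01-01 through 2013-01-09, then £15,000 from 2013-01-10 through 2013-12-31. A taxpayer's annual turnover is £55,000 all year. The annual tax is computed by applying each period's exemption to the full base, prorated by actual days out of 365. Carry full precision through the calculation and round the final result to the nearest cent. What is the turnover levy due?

£493.84

2013-01-01 to 2013-01-09: 9 days, exemption £35,000 → (£55,000 − £35,000) × 1.25% × 9/365 = £6.1644
2013-01-10 to 2013-12-31: 356 days, exemption £15,000 → (£55,000 − £15,000) × 1.25% × 356/365 = £487.6712
Total = £493.8356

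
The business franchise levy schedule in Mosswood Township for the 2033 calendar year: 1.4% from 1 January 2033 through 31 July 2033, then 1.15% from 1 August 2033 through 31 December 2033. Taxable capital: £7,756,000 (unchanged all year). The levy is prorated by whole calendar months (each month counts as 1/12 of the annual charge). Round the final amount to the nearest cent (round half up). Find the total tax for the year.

1 January – 31 July 2033: 7 months at 1.4% → £7,756,000 × 1.4% × 7/12 = £63,340.6667
1 August – 31 December 2033: 5 months at 1.15% → £7,756,000 × 1.15% × 5/12 = £37,164.1667
Total = £100,504.8333

£100,504.83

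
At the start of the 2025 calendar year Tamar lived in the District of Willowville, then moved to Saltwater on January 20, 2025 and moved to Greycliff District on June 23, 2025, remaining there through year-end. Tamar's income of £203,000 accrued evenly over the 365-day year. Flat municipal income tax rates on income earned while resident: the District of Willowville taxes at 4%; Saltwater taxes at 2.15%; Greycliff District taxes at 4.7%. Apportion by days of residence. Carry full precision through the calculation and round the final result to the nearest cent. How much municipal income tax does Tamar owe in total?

The District of Willowville, January 1 – January 19, 2025: 19 days → £203,000 × 4% × 19/365 = £422.6849
Saltwater, January 20 – June 22, 2025: 154 days → £203,000 × 2.15% × 154/365 = £1,841.4603
Greycliff District, June 23 – December 31, 2025: 192 days → £203,000 × 4.7% × 192/365 = £5,018.8274
Total = £7,282.9726

£7,282.97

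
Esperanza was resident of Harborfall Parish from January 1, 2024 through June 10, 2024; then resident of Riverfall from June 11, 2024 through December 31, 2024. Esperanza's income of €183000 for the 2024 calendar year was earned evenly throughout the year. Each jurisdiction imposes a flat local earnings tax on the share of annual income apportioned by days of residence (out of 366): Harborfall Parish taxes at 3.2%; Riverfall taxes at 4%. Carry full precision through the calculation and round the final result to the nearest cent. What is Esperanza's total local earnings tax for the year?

€6672.00

Harborfall Parish, January 1 – June 10, 2024: 162 days → €183000 × 3.2% × 162/366 = €2592.0000
Riverfall, June 11 – December 31, 2024: 204 days → €183000 × 4% × 204/366 = €4080.0000
Total = €6672.0000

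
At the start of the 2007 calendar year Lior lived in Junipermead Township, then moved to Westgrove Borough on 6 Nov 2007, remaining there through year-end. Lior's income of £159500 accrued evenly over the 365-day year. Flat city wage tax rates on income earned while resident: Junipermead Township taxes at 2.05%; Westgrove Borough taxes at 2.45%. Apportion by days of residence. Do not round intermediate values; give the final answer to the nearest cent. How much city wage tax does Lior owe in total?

Junipermead Township, 1 Jan – 5 Nov 2007: 309 days → £159500 × 2.05% × 309/365 = £2768.0897
Westgrove Borough, 6 Nov – 31 Dec 2007: 56 days → £159500 × 2.45% × 56/365 = £599.5452
Total = £3367.6349

£3367.63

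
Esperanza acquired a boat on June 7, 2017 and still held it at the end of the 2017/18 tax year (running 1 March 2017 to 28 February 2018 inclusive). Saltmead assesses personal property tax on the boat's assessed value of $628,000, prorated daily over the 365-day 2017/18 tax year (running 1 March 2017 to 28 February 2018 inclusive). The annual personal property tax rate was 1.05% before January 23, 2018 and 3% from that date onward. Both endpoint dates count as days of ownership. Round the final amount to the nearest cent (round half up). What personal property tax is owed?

$6,064.93

June 7, 2017 – January 22, 2018: 230 days at 1.05% → $628,000 × 1.05% × 230/365 = $4,155.1233
January 23 – February 28, 2018: 37 days at 3% → $628,000 × 3% × 37/365 = $1,909.8082
Total = $6,064.9315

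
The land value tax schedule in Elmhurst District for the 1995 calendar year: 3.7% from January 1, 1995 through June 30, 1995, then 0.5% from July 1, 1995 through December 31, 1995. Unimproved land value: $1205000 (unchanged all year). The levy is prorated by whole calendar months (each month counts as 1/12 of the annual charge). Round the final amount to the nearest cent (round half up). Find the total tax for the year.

$25305.00

January 1 – June 30, 1995: 6 months at 3.7% → $1205000 × 3.7% × 6/12 = $22292.5000
July 1 – December 31, 1995: 6 months at 0.5% → $1205000 × 0.5% × 6/12 = $3012.5000
Total = $25305.0000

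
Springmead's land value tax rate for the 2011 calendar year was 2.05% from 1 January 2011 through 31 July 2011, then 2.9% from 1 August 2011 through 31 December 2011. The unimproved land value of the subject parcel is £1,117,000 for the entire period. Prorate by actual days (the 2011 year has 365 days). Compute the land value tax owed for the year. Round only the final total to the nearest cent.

£26,878.39

1 January – 31 July 2011: 212 days at 2.05% → £1,117,000 × 2.05% × 212/365 = £13,299.9507
1 August – 31 December 2011: 153 days at 2.9% → £1,117,000 × 2.9% × 153/365 = £13,578.4356
Total = £26,878.3863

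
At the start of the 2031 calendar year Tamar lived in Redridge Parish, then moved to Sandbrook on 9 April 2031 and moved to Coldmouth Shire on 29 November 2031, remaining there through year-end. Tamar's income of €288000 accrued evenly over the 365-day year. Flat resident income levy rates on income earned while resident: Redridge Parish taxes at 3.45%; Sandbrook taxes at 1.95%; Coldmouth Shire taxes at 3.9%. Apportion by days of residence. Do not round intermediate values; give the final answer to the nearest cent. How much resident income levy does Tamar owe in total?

€7283.64

Redridge Parish, 1 January – 8 April 2031: 98 days → €288000 × 3.45% × 98/365 = €2667.7479
Sandbrook, 9 April – 28 November 2031: 234 days → €288000 × 1.95% × 234/365 = €3600.3945
Coldmouth Shire, 29 November – 31 December 2031: 33 days → €288000 × 3.9% × 33/365 = €1015.4959
Total = €7283.6384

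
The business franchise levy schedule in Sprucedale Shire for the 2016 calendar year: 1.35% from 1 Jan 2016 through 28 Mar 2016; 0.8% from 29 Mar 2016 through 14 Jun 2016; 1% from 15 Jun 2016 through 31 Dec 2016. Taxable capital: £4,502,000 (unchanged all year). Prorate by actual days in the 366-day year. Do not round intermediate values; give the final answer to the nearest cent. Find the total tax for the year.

1 Jan – 28 Mar 2016: 88 days at 1.35% → £4,502,000 × 1.35% × 88/366 = £14,613.0492
29 Mar – 14 Jun 2016: 78 days at 0.8% → £4,502,000 × 0.8% × 78/366 = £7,675.5410
15 Jun – 31 Dec 2016: 200 days at 1% → £4,502,000 × 1% × 200/366 = £24,601.0929
Total = £46,889.6831

£46,889.68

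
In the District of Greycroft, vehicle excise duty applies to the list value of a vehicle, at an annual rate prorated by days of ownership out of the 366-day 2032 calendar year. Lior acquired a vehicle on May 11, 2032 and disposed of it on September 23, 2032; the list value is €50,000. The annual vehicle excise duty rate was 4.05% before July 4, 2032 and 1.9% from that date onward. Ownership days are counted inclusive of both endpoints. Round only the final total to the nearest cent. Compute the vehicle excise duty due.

€511.61

May 11 – July 3, 2032: 54 days at 4.05% → €50,000 × 4.05% × 54/366 = €298.7705
July 4 – September 23, 2032: 82 days at 1.9% → €50,000 × 1.9% × 82/366 = €212.8415
Total = €511.6120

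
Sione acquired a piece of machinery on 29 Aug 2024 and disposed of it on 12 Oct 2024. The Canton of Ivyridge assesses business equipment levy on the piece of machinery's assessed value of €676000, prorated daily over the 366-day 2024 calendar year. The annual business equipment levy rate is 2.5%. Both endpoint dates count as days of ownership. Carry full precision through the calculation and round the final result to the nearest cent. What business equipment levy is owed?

€2077.87

Days held (29 Aug – 12 Oct 2024): 45 out of 366
Tax = €676000 × 2.5% × 45/366 = €2077.8689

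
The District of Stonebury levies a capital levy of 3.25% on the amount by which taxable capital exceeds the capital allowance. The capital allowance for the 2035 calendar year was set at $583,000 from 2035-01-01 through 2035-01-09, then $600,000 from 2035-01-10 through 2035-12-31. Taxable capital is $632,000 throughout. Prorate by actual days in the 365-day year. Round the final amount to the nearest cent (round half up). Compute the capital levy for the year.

$1,053.62

2035-01-01 to 2035-01-09: 9 days, exemption $583,000 → ($632,000 − $583,000) × 3.25% × 9/365 = $39.2671
2035-01-10 to 2035-12-31: 356 days, exemption $600,000 → ($632,000 − $600,000) × 3.25% × 356/365 = $1,014.3562
Total = $1,053.6233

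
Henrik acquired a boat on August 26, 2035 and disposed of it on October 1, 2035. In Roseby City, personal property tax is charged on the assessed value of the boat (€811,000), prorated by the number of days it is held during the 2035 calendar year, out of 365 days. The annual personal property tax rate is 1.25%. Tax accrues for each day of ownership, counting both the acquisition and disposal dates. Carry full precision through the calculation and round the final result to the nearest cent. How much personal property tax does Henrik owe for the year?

€1,027.64

Days held (August 26 – October 1, 2035): 37 out of 365
Tax = €811,000 × 1.25% × 37/365 = €1,027.6370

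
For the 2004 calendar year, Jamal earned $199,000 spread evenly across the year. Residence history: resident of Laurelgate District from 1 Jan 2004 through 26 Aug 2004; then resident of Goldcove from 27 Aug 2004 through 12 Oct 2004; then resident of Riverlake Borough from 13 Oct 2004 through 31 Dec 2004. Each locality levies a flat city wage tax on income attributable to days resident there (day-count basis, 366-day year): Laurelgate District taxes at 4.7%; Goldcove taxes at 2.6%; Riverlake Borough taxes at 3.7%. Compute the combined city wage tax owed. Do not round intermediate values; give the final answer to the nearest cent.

Laurelgate District, 1 Jan – 26 Aug 2004: 239 days → $199,000 × 4.7% × 239/366 = $6,107.5601
Goldcove, 27 Aug – 12 Oct 2004: 47 days → $199,000 × 2.6% × 47/366 = $664.4208
Riverlake Borough, 13 Oct – 31 Dec 2004: 80 days → $199,000 × 3.7% × 80/366 = $1,609.3989
Total = $8,381.3798

$8,381.38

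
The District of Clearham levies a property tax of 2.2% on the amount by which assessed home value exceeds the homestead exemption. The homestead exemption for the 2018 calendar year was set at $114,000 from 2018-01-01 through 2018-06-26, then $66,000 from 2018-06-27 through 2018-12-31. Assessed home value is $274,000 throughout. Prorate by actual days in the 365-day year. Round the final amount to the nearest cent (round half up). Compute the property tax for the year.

2018-01-01 to 2018-06-26: 177 days, exemption $114,000 → ($274,000 − $114,000) × 2.2% × 177/365 = $1,706.9589
2018-06-27 to 2018-12-31: 188 days, exemption $66,000 → ($274,000 − $66,000) × 2.2% × 188/365 = $2,356.9534
Total = $4,063.9123

$4,063.91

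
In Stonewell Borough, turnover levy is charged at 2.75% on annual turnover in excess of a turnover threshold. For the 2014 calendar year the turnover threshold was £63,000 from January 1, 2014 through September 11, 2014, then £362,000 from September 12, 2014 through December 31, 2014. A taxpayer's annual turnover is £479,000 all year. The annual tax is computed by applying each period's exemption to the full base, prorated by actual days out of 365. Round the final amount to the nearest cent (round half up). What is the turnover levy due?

January 1 – September 11, 2014: 254 days, exemption £63,000 → (£479,000 − £63,000) × 2.75% × 254/365 = £7,960.9863
September 12 – December 31, 2014: 111 days, exemption £362,000 → (£479,000 − £362,000) × 2.75% × 111/365 = £978.4726
Total = £8,939.4589

£8,939.46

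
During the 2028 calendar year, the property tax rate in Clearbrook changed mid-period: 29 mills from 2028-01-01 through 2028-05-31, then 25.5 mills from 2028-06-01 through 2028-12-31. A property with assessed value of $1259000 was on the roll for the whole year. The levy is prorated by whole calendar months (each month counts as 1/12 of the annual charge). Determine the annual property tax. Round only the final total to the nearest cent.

2028-01-01 to 2028-05-31: 5 months at 29 mills → $1259000 × 2.9% × 5/12 = $15212.9167
2028-06-01 to 2028-12-31: 7 months at 25.5 mills → $1259000 × 2.55% × 7/12 = $18727.6250
Total = $33940.5417

$33940.54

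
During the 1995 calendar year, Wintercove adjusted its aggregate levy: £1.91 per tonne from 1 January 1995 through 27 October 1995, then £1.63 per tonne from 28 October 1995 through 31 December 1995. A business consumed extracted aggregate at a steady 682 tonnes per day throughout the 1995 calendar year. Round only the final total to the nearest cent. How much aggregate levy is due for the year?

1 January – 27 October 1995: 300 days × 682 tonnes/day = 204,600 tonnes at £1.91/tonne → £390786.00
28 October – 31 December 1995: 65 days × 682 tonnes/day = 44,330 tonnes at £1.63/tonne → £72257.90

£463043.90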